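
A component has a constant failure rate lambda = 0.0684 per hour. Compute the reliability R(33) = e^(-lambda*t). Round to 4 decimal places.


lambda = 0.0684
t = 33
lambda * t = 2.2572
R(t) = e^(-2.2572)
R(t) = 0.1046

0.1046


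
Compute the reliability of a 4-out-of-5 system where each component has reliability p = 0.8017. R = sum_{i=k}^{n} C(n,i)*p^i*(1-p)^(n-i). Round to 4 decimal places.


k = 4, n = 5, p = 0.8017
i=4: C(5,4)=5 * 0.8017^4 * 0.1983^1 = 0.4096
i=5: C(5,5)=1 * 0.8017^5 * 0.1983^0 = 0.3312
R = sum of terms = 0.7408

0.7408


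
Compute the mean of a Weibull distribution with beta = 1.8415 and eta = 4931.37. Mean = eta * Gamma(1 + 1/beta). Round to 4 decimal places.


beta = 1.8415, eta = 4931.37
1/beta = 0.543
1 + 1/beta = 1.543
Gamma(1.543) = 0.8884
Mean = 4931.37 * 0.8884
Mean = 4380.9247

4380.9247


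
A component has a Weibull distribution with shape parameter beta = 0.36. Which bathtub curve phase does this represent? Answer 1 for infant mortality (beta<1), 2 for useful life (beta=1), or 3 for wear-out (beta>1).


beta = 0.36
Compare beta to 1:
beta < 1 => infant mortality (phase 1)
beta = 1 => useful life (phase 2)
beta > 1 => wear-out (phase 3)
Since beta = 0.36, this is infant mortality (decreasing failure rate)
Phase = 1

1


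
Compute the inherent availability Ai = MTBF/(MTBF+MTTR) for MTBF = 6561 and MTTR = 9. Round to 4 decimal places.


MTBF = 6561
MTTR = 9
MTBF + MTTR = 6570
Ai = 6561 / 6570
Ai = 0.9986

0.9986


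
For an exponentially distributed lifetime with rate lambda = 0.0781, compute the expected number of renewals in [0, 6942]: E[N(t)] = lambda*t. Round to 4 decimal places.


lambda = 0.0781
t = 6942
E[N(t)] = lambda * t
E[N(t)] = 0.0781 * 6942
E[N(t)] = 542.1702

542.1702


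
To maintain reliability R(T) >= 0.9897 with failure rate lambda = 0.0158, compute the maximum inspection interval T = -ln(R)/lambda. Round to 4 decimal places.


R_target = 0.9897
lambda = 0.0158
-ln(0.9897) = 0.0104
T = 0.0104 / 0.0158
T = 0.6553

0.6553


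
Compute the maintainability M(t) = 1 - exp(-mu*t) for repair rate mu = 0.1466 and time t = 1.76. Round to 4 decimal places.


mu = 0.1466, t = 1.76
mu * t = 0.1466 * 1.76 = 0.258
exp(-0.258) = 0.7726
M(t) = 1 - 0.7726
M(t) = 0.2274

0.2274


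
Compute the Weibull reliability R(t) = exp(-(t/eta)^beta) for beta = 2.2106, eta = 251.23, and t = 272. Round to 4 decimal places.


beta = 2.2106, eta = 251.23, t = 272
t/eta = 272 / 251.23 = 1.0827
(t/eta)^beta = 1.0827^2.2106 = 1.192
R(t) = exp(-1.192)
R(t) = 0.3036

0.3036


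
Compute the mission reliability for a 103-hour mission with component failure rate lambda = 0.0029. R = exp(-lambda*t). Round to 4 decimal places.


lambda = 0.0029
mission_time = 103
lambda * t = 0.0029 * 103 = 0.2987
R = exp(-0.2987)
R = 0.7418

0.7418


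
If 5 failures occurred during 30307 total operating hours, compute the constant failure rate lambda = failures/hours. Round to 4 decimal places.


failures = 5
total_hours = 30307
lambda = 5 / 30307
lambda = 0.0002

0.0002


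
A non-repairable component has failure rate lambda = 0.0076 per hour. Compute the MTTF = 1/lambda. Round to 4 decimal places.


lambda = 0.0076
MTTF = 1 / 0.0076
MTTF = 131.5789

131.5789


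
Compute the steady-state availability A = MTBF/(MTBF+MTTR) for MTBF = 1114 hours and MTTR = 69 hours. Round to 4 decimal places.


MTBF = 1114
MTTR = 69
MTBF + MTTR = 1183
A = 1114 / 1183
A = 0.9417

0.9417


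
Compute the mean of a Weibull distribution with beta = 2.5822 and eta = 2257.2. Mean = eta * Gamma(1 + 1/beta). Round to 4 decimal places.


beta = 2.5822, eta = 2257.2
1/beta = 0.3873
1 + 1/beta = 1.3873
Gamma(1.3873) = 0.888
Mean = 2257.2 * 0.888
Mean = 2004.4652

2004.4652


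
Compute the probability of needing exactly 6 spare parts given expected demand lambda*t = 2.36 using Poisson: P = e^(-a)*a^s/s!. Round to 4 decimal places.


a = 2.36, s = 6
e^(-a) = e^(-2.36) = 0.0944
a^s = 2.36^6 = 172.7715
s! = 720
P = 0.0944 * 172.7715 / 720
P = 0.0227

0.0227


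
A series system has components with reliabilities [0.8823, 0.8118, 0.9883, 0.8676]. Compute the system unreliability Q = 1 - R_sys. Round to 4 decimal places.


Components: [0.8823, 0.8118, 0.9883, 0.8676]
After component 1: product = 0.8823
After component 2: product = 0.7163
After component 3: product = 0.7079
After component 4: product = 0.6141
R_sys = 0.6141
Q = 1 - 0.6141 = 0.3859

0.3859


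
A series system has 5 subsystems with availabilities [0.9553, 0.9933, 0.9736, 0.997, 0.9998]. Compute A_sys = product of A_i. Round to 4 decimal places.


Subsystems: [0.9553, 0.9933, 0.9736, 0.997, 0.9998]
After subsystem 1 (A=0.9553): product = 0.9553
After subsystem 2 (A=0.9933): product = 0.9489
After subsystem 3 (A=0.9736): product = 0.9238
After subsystem 4 (A=0.997): product = 0.9211
After subsystem 5 (A=0.9998): product = 0.9209
A_sys = 0.9209

0.9209


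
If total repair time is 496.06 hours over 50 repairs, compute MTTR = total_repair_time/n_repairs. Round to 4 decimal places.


total_repair_time = 496.06
n_repairs = 50
MTTR = 496.06 / 50
MTTR = 9.9212

9.9212


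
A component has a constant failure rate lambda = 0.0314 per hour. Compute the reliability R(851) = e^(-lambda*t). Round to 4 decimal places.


lambda = 0.0314
t = 851
lambda * t = 26.7214
R(t) = e^(-26.7214)
R(t) = 0.0

0.0


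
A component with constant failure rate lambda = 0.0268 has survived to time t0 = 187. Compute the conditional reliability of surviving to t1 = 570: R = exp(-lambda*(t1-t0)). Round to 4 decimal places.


lambda = 0.0268
t0 = 187, t1 = 570
t1 - t0 = 383
lambda * (t1-t0) = 0.0268 * 383 = 10.2644
R = exp(-10.2644)
R = 0.0

0.0


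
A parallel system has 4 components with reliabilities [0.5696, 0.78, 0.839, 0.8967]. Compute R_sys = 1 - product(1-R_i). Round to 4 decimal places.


Components: [0.5696, 0.78, 0.839, 0.8967]
(1 - 0.5696) = 0.4304, running product = 0.4304
(1 - 0.78) = 0.22, running product = 0.0947
(1 - 0.839) = 0.161, running product = 0.0152
(1 - 0.8967) = 0.1033, running product = 0.0016
Product of (1-R_i) = 0.0016
R_sys = 1 - 0.0016 = 0.9984

0.9984


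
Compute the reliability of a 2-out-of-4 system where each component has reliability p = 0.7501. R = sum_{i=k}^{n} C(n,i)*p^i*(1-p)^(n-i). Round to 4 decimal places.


k = 2, n = 4, p = 0.7501
i=2: C(4,2)=6 * 0.7501^2 * 0.2499^2 = 0.2108
i=3: C(4,3)=4 * 0.7501^3 * 0.2499^1 = 0.4219
i=4: C(4,4)=1 * 0.7501^4 * 0.2499^0 = 0.3166
R = sum of terms = 0.9493

0.9493


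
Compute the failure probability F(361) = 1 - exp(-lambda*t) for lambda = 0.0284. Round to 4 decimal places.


lambda = 0.0284, t = 361
lambda * t = 10.2524
exp(-10.2524) = 0.0
F(t) = 1 - 0.0
F(t) = 1.0

1.0


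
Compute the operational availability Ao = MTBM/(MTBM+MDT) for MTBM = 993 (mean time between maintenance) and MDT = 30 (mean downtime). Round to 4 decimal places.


MTBM = 993
MDT = 30
MTBM + MDT = 1023
Ao = 993 / 1023
Ao = 0.9707

0.9707


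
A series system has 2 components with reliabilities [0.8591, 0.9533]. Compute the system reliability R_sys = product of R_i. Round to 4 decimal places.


Components: [0.8591, 0.9533]
After component 1 (R=0.8591): product = 0.8591
After component 2 (R=0.9533): product = 0.819
R_sys = 0.819

0.819


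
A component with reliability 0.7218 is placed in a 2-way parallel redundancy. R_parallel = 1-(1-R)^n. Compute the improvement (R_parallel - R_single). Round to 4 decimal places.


R_single = 0.7218, n = 2
1 - R_single = 0.2782
(1 - R_single)^n = 0.2782^2 = 0.0774
R_parallel = 1 - 0.0774 = 0.9226
Improvement = 0.9226 - 0.7218
Improvement = 0.2008

0.2008


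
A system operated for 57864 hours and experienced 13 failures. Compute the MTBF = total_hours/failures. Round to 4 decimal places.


total_hours = 57864
failures = 13
MTBF = 57864 / 13
MTBF = 4451.0769

4451.0769


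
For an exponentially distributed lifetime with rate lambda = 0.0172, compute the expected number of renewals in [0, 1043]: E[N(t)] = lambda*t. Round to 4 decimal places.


lambda = 0.0172
t = 1043
E[N(t)] = lambda * t
E[N(t)] = 0.0172 * 1043
E[N(t)] = 17.9396

17.9396


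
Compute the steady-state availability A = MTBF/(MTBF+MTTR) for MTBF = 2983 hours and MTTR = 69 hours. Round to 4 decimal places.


MTBF = 2983
MTTR = 69
MTBF + MTTR = 3052
A = 2983 / 3052
A = 0.9774

0.9774


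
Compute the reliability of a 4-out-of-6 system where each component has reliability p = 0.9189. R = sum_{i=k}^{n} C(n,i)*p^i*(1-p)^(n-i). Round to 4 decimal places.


k = 4, n = 6, p = 0.9189
i=4: C(6,4)=15 * 0.9189^4 * 0.0811^2 = 0.0703
i=5: C(6,5)=6 * 0.9189^5 * 0.0811^1 = 0.3188
i=6: C(6,6)=1 * 0.9189^6 * 0.0811^0 = 0.602
R = sum of terms = 0.9912

0.9912


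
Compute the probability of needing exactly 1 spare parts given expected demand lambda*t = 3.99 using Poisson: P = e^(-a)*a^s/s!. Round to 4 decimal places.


a = 3.99, s = 1
e^(-a) = e^(-3.99) = 0.0185
a^s = 3.99^1 = 3.99
s! = 1
P = 0.0185 * 3.99 / 1
P = 0.0738

0.0738


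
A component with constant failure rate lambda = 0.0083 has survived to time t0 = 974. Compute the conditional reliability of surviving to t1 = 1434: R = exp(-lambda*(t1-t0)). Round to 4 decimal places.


lambda = 0.0083
t0 = 974, t1 = 1434
t1 - t0 = 460
lambda * (t1-t0) = 0.0083 * 460 = 3.818
R = exp(-3.818)
R = 0.022

0.022


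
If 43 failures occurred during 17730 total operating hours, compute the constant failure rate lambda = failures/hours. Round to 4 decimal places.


failures = 43
total_hours = 17730
lambda = 43 / 17730
lambda = 0.0024

0.0024


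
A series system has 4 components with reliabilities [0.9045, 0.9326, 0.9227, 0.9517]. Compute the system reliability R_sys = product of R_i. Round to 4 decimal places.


Components: [0.9045, 0.9326, 0.9227, 0.9517]
After component 1 (R=0.9045): product = 0.9045
After component 2 (R=0.9326): product = 0.8435
After component 3 (R=0.9227): product = 0.7783
After component 4 (R=0.9517): product = 0.7407
R_sys = 0.7407

0.7407


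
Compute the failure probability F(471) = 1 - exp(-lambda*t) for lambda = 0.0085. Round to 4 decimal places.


lambda = 0.0085, t = 471
lambda * t = 4.0035
exp(-4.0035) = 0.0183
F(t) = 1 - 0.0183
F(t) = 0.9817

0.9817


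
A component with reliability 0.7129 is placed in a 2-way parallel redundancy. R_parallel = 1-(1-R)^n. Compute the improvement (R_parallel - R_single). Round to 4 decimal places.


R_single = 0.7129, n = 2
1 - R_single = 0.2871
(1 - R_single)^n = 0.2871^2 = 0.0824
R_parallel = 1 - 0.0824 = 0.9176
Improvement = 0.9176 - 0.7129
Improvement = 0.2047

0.2047


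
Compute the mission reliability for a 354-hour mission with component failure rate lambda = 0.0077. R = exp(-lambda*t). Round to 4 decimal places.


lambda = 0.0077
mission_time = 354
lambda * t = 0.0077 * 354 = 2.7258
R = exp(-2.7258)
R = 0.0655

0.0655


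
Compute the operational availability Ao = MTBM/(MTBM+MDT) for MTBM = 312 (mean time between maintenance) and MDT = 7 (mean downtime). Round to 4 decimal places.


MTBM = 312
MDT = 7
MTBM + MDT = 319
Ao = 312 / 319
Ao = 0.9781

0.9781


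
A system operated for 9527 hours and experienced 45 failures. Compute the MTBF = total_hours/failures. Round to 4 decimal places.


total_hours = 9527
failures = 45
MTBF = 9527 / 45
MTBF = 211.7111

211.7111


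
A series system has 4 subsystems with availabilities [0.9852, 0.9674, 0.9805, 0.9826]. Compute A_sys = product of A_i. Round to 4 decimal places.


Subsystems: [0.9852, 0.9674, 0.9805, 0.9826]
After subsystem 1 (A=0.9852): product = 0.9852
After subsystem 2 (A=0.9674): product = 0.9531
After subsystem 3 (A=0.9805): product = 0.9345
After subsystem 4 (A=0.9826): product = 0.9182
A_sys = 0.9182

0.9182


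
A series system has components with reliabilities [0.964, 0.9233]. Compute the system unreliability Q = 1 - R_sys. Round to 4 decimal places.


Components: [0.964, 0.9233]
After component 1: product = 0.964
After component 2: product = 0.8901
R_sys = 0.8901
Q = 1 - 0.8901 = 0.1099

0.1099


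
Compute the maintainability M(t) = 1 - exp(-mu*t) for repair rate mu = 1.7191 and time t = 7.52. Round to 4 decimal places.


mu = 1.7191, t = 7.52
mu * t = 1.7191 * 7.52 = 12.9276
exp(-12.9276) = 0.0
M(t) = 1 - 0.0
M(t) = 1.0

1.0


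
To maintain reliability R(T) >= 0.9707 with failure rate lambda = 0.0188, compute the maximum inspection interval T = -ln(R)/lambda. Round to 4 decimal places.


R_target = 0.9707
lambda = 0.0188
-ln(0.9707) = 0.0297
T = 0.0297 / 0.0188
T = 1.5818

1.5818


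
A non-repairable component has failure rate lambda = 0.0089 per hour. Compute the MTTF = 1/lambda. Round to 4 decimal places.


lambda = 0.0089
MTTF = 1 / 0.0089
MTTF = 112.3596

112.3596


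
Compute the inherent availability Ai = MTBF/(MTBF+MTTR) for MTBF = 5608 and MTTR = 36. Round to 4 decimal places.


MTBF = 5608
MTTR = 36
MTBF + MTTR = 5644
Ai = 5608 / 5644
Ai = 0.9936

0.9936


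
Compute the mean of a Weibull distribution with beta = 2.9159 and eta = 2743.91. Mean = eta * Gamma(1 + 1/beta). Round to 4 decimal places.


beta = 2.9159, eta = 2743.91
1/beta = 0.3429
1 + 1/beta = 1.3429
Gamma(1.3429) = 0.8919
Mean = 2743.91 * 0.8919
Mean = 2447.2706

2447.2706


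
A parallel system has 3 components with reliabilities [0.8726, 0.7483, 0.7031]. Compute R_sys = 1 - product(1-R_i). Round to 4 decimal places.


Components: [0.8726, 0.7483, 0.7031]
(1 - 0.8726) = 0.1274, running product = 0.1274
(1 - 0.7483) = 0.2517, running product = 0.0321
(1 - 0.7031) = 0.2969, running product = 0.0095
Product of (1-R_i) = 0.0095
R_sys = 1 - 0.0095 = 0.9905

0.9905


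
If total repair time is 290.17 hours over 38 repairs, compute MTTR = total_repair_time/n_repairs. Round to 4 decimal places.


total_repair_time = 290.17
n_repairs = 38
MTTR = 290.17 / 38
MTTR = 7.6361

7.6361


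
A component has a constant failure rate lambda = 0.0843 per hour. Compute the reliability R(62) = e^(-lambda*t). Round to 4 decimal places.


lambda = 0.0843
t = 62
lambda * t = 5.2266
R(t) = e^(-5.2266)
R(t) = 0.0054

0.0054


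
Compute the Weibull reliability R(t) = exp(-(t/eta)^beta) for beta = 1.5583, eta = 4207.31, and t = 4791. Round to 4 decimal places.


beta = 1.5583, eta = 4207.31, t = 4791
t/eta = 4791 / 4207.31 = 1.1387
(t/eta)^beta = 1.1387^1.5583 = 1.2244
R(t) = exp(-1.2244)
R(t) = 0.2939

0.2939


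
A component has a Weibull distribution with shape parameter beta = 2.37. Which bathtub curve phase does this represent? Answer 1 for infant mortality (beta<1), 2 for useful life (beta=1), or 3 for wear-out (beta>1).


beta = 2.37
Compare beta to 1:
beta < 1 => infant mortality (phase 1)
beta = 1 => useful life (phase 2)
beta > 1 => wear-out (phase 3)
Since beta = 2.37, this is wear-out (increasing failure rate)
Phase = 3

3


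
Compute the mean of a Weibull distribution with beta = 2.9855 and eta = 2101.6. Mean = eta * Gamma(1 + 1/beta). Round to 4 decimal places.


beta = 2.9855, eta = 2101.6
1/beta = 0.335
1 + 1/beta = 1.335
Gamma(1.335) = 0.8928
Mean = 2101.6 * 0.8928
Mean = 1876.2873

1876.2873


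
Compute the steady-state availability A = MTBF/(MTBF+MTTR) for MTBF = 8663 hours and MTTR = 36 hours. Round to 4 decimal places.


MTBF = 8663
MTTR = 36
MTBF + MTTR = 8699
A = 8663 / 8699
A = 0.9959

0.9959


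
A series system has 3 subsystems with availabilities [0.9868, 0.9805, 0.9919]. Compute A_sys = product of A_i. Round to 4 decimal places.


Subsystems: [0.9868, 0.9805, 0.9919]
After subsystem 1 (A=0.9868): product = 0.9868
After subsystem 2 (A=0.9805): product = 0.9676
After subsystem 3 (A=0.9919): product = 0.9597
A_sys = 0.9597

0.9597


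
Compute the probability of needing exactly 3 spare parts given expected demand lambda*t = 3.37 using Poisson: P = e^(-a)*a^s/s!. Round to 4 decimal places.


a = 3.37, s = 3
e^(-a) = e^(-3.37) = 0.0344
a^s = 3.37^3 = 38.2728
s! = 6
P = 0.0344 * 38.2728 / 6
P = 0.2194

0.2194


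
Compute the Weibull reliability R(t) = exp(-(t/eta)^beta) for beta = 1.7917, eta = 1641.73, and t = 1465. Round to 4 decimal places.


beta = 1.7917, eta = 1641.73, t = 1465
t/eta = 1465 / 1641.73 = 0.8924
(t/eta)^beta = 0.8924^1.7917 = 0.8154
R(t) = exp(-0.8154)
R(t) = 0.4425

0.4425


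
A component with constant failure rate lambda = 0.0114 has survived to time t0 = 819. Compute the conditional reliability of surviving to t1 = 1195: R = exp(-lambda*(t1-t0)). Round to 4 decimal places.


lambda = 0.0114
t0 = 819, t1 = 1195
t1 - t0 = 376
lambda * (t1-t0) = 0.0114 * 376 = 4.2864
R = exp(-4.2864)
R = 0.0138

0.0138


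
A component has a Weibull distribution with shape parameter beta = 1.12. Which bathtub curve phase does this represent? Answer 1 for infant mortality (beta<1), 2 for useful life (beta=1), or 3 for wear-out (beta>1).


beta = 1.12
Compare beta to 1:
beta < 1 => infant mortality (phase 1)
beta = 1 => useful life (phase 2)
beta > 1 => wear-out (phase 3)
Since beta = 1.12, this is wear-out (increasing failure rate)
Phase = 3

3


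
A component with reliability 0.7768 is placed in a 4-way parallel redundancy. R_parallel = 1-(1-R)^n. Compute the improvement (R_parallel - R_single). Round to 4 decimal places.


R_single = 0.7768, n = 4
1 - R_single = 0.2232
(1 - R_single)^n = 0.2232^4 = 0.0025
R_parallel = 1 - 0.0025 = 0.9975
Improvement = 0.9975 - 0.7768
Improvement = 0.2207

0.2207


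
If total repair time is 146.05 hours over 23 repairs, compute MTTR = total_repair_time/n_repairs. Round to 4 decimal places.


total_repair_time = 146.05
n_repairs = 23
MTTR = 146.05 / 23
MTTR = 6.35

6.35


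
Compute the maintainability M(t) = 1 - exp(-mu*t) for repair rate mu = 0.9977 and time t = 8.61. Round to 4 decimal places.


mu = 0.9977, t = 8.61
mu * t = 0.9977 * 8.61 = 8.5902
exp(-8.5902) = 0.0002
M(t) = 1 - 0.0002
M(t) = 0.9998

0.9998


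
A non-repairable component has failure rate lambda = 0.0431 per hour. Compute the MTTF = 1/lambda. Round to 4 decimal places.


lambda = 0.0431
MTTF = 1 / 0.0431
MTTF = 23.2019

23.2019


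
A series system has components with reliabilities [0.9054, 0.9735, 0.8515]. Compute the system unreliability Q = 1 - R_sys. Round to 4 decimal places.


Components: [0.9054, 0.9735, 0.8515]
After component 1: product = 0.9054
After component 2: product = 0.8814
After component 3: product = 0.7505
R_sys = 0.7505
Q = 1 - 0.7505 = 0.2495

0.2495


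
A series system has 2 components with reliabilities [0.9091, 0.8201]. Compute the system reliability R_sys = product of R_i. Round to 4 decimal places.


Components: [0.9091, 0.8201]
After component 1 (R=0.9091): product = 0.9091
After component 2 (R=0.8201): product = 0.7456
R_sys = 0.7456

0.7456


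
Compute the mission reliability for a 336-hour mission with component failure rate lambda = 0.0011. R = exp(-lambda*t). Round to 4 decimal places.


lambda = 0.0011
mission_time = 336
lambda * t = 0.0011 * 336 = 0.3696
R = exp(-0.3696)
R = 0.691

0.691


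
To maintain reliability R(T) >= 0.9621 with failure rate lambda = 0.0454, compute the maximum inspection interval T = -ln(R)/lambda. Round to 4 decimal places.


R_target = 0.9621
lambda = 0.0454
-ln(0.9621) = 0.0386
T = 0.0386 / 0.0454
T = 0.851

0.851


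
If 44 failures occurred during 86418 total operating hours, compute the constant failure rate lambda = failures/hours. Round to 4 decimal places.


failures = 44
total_hours = 86418
lambda = 44 / 86418
lambda = 0.0005

0.0005


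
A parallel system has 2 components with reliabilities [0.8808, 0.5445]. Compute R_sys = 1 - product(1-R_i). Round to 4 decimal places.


Components: [0.8808, 0.5445]
(1 - 0.8808) = 0.1192, running product = 0.1192
(1 - 0.5445) = 0.4555, running product = 0.0543
Product of (1-R_i) = 0.0543
R_sys = 1 - 0.0543 = 0.9457

0.9457


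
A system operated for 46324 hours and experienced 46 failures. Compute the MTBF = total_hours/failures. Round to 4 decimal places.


total_hours = 46324
failures = 46
MTBF = 46324 / 46
MTBF = 1007.0435

1007.0435


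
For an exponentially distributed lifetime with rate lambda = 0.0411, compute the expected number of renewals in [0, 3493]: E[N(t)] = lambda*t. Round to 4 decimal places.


lambda = 0.0411
t = 3493
E[N(t)] = lambda * t
E[N(t)] = 0.0411 * 3493
E[N(t)] = 143.5623

143.5623


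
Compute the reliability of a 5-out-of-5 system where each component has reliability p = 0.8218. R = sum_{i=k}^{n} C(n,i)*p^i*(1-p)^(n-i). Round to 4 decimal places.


k = 5, n = 5, p = 0.8218
i=5: C(5,5)=1 * 0.8218^5 * 0.1782^0 = 0.3748
R = sum of terms = 0.3748

0.3748


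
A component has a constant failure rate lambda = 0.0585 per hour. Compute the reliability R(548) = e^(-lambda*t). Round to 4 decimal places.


lambda = 0.0585
t = 548
lambda * t = 32.058
R(t) = e^(-32.058)
R(t) = 0.0

0.0


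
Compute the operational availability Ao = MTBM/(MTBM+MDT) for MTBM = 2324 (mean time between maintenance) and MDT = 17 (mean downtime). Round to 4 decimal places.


MTBM = 2324
MDT = 17
MTBM + MDT = 2341
Ao = 2324 / 2341
Ao = 0.9927

0.9927


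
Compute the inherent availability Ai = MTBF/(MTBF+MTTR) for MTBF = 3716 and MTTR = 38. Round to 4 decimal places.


MTBF = 3716
MTTR = 38
MTBF + MTTR = 3754
Ai = 3716 / 3754
Ai = 0.9899

0.9899


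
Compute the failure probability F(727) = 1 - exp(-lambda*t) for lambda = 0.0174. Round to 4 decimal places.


lambda = 0.0174, t = 727
lambda * t = 12.6498
exp(-12.6498) = 0.0
F(t) = 1 - 0.0
F(t) = 1.0

1.0


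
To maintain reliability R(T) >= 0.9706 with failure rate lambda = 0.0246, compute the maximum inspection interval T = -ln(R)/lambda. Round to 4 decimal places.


R_target = 0.9706
lambda = 0.0246
-ln(0.9706) = 0.0298
T = 0.0298 / 0.0246
T = 1.213

1.213


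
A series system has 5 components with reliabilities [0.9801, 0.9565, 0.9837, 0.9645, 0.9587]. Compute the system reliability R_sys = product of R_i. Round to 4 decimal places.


Components: [0.9801, 0.9565, 0.9837, 0.9645, 0.9587]
After component 1 (R=0.9801): product = 0.9801
After component 2 (R=0.9565): product = 0.9375
After component 3 (R=0.9837): product = 0.9222
After component 4 (R=0.9645): product = 0.8894
After component 5 (R=0.9587): product = 0.8527
R_sys = 0.8527

0.8527


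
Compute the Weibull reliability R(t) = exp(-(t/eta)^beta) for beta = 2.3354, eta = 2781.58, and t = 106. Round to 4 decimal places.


beta = 2.3354, eta = 2781.58, t = 106
t/eta = 106 / 2781.58 = 0.0381
(t/eta)^beta = 0.0381^2.3354 = 0.0005
R(t) = exp(-0.0005)
R(t) = 0.9995

0.9995


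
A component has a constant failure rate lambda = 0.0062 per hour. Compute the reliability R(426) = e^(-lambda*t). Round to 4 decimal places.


lambda = 0.0062
t = 426
lambda * t = 2.6412
R(t) = e^(-2.6412)
R(t) = 0.0713

0.0713


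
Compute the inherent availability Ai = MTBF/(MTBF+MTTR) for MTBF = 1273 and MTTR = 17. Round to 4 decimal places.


MTBF = 1273
MTTR = 17
MTBF + MTTR = 1290
Ai = 1273 / 1290
Ai = 0.9868

0.9868


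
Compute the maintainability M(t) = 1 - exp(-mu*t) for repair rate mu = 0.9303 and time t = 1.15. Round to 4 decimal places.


mu = 0.9303, t = 1.15
mu * t = 0.9303 * 1.15 = 1.0698
exp(-1.0698) = 0.3431
M(t) = 1 - 0.3431
M(t) = 0.6569

0.6569


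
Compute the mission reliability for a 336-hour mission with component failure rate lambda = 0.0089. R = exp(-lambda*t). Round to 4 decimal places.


lambda = 0.0089
mission_time = 336
lambda * t = 0.0089 * 336 = 2.9904
R = exp(-2.9904)
R = 0.0503

0.0503


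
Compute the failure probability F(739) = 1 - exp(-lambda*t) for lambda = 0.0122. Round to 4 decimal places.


lambda = 0.0122, t = 739
lambda * t = 9.0158
exp(-9.0158) = 0.0001
F(t) = 1 - 0.0001
F(t) = 0.9999

0.9999


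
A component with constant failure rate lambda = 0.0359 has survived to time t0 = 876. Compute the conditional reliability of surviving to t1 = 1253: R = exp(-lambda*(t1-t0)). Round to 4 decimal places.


lambda = 0.0359
t0 = 876, t1 = 1253
t1 - t0 = 377
lambda * (t1-t0) = 0.0359 * 377 = 13.5343
R = exp(-13.5343)
R = 0.0

0.0


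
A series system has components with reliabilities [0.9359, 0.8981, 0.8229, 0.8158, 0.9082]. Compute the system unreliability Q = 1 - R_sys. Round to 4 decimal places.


Components: [0.9359, 0.8981, 0.8229, 0.8158, 0.9082]
After component 1: product = 0.9359
After component 2: product = 0.8405
After component 3: product = 0.6917
After component 4: product = 0.5643
After component 5: product = 0.5125
R_sys = 0.5125
Q = 1 - 0.5125 = 0.4875

0.4875


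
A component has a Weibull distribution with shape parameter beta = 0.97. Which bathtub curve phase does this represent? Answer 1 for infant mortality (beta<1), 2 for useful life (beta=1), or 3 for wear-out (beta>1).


beta = 0.97
Compare beta to 1:
beta < 1 => infant mortality (phase 1)
beta = 1 => useful life (phase 2)
beta > 1 => wear-out (phase 3)
Since beta = 0.97, this is infant mortality (decreasing failure rate)
Phase = 1

1


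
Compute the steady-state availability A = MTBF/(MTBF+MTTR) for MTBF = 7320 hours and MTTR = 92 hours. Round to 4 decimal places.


MTBF = 7320
MTTR = 92
MTBF + MTTR = 7412
A = 7320 / 7412
A = 0.9876

0.9876


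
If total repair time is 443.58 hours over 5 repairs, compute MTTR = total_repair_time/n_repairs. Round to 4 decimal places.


total_repair_time = 443.58
n_repairs = 5
MTTR = 443.58 / 5
MTTR = 88.716

88.716


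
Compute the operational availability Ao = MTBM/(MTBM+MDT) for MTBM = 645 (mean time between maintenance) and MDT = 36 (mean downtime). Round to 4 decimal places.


MTBM = 645
MDT = 36
MTBM + MDT = 681
Ao = 645 / 681
Ao = 0.9471

0.9471


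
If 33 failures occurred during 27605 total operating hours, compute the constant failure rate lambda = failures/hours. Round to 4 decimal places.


failures = 33
total_hours = 27605
lambda = 33 / 27605
lambda = 0.0012

0.0012


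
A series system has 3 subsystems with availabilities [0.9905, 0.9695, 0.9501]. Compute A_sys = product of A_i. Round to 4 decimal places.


Subsystems: [0.9905, 0.9695, 0.9501]
After subsystem 1 (A=0.9905): product = 0.9905
After subsystem 2 (A=0.9695): product = 0.9603
After subsystem 3 (A=0.9501): product = 0.9124
A_sys = 0.9124

0.9124


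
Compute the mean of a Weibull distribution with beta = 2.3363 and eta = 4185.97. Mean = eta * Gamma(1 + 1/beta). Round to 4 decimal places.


beta = 2.3363, eta = 4185.97
1/beta = 0.428
1 + 1/beta = 1.428
Gamma(1.428) = 0.8861
Mean = 4185.97 * 0.8861
Mean = 3709.1556

3709.1556


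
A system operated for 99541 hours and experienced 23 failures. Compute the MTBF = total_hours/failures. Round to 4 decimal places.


total_hours = 99541
failures = 23
MTBF = 99541 / 23
MTBF = 4327.8696

4327.8696


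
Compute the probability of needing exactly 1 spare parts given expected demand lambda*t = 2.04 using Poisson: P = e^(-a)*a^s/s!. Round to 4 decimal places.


a = 2.04, s = 1
e^(-a) = e^(-2.04) = 0.13
a^s = 2.04^1 = 2.04
s! = 1
P = 0.13 * 2.04 / 1
P = 0.2653

0.2653


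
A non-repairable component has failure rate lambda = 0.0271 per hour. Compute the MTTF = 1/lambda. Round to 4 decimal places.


lambda = 0.0271
MTTF = 1 / 0.0271
MTTF = 36.9004

36.9004


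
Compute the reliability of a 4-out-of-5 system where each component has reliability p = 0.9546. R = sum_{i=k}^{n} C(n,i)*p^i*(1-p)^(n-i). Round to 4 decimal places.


k = 4, n = 5, p = 0.9546
i=4: C(5,4)=5 * 0.9546^4 * 0.0454^1 = 0.1885
i=5: C(5,5)=1 * 0.9546^5 * 0.0454^0 = 0.7927
R = sum of terms = 0.9812

0.9812


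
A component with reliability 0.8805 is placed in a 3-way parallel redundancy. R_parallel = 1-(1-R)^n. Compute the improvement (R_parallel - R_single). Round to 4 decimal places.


R_single = 0.8805, n = 3
1 - R_single = 0.1195
(1 - R_single)^n = 0.1195^3 = 0.0017
R_parallel = 1 - 0.0017 = 0.9983
Improvement = 0.9983 - 0.8805
Improvement = 0.1178

0.1178


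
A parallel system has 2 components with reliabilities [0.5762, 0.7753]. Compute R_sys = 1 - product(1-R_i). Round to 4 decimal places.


Components: [0.5762, 0.7753]
(1 - 0.5762) = 0.4238, running product = 0.4238
(1 - 0.7753) = 0.2247, running product = 0.0952
Product of (1-R_i) = 0.0952
R_sys = 1 - 0.0952 = 0.9048

0.9048


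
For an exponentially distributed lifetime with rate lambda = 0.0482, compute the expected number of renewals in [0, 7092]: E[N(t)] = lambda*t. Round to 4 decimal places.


lambda = 0.0482
t = 7092
E[N(t)] = lambda * t
E[N(t)] = 0.0482 * 7092
E[N(t)] = 341.8344

341.8344


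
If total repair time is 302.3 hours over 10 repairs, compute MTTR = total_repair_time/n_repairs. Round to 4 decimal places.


total_repair_time = 302.3
n_repairs = 10
MTTR = 302.3 / 10
MTTR = 30.23

30.23


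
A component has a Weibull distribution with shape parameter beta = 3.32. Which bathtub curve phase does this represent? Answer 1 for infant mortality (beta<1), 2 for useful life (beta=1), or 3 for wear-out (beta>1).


beta = 3.32
Compare beta to 1:
beta < 1 => infant mortality (phase 1)
beta = 1 => useful life (phase 2)
beta > 1 => wear-out (phase 3)
Since beta = 3.32, this is wear-out (increasing failure rate)
Phase = 3

3


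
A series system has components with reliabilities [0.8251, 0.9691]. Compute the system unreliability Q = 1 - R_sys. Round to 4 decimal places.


Components: [0.8251, 0.9691]
After component 1: product = 0.8251
After component 2: product = 0.7996
R_sys = 0.7996
Q = 1 - 0.7996 = 0.2004

0.2004


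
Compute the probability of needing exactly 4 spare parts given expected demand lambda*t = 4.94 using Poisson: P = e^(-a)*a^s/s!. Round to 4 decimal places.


a = 4.94, s = 4
e^(-a) = e^(-4.94) = 0.0072
a^s = 4.94^4 = 595.5357
s! = 24
P = 0.0072 * 595.5357 / 24
P = 0.1775

0.1775


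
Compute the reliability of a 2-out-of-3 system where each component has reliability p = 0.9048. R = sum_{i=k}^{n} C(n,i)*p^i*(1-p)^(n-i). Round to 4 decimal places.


k = 2, n = 3, p = 0.9048
i=2: C(3,2)=3 * 0.9048^2 * 0.0952^1 = 0.2338
i=3: C(3,3)=1 * 0.9048^3 * 0.0952^0 = 0.7407
R = sum of terms = 0.9745

0.9745


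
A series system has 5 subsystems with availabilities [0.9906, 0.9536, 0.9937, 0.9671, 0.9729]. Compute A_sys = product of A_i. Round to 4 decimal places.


Subsystems: [0.9906, 0.9536, 0.9937, 0.9671, 0.9729]
After subsystem 1 (A=0.9906): product = 0.9906
After subsystem 2 (A=0.9536): product = 0.9446
After subsystem 3 (A=0.9937): product = 0.9387
After subsystem 4 (A=0.9671): product = 0.9078
After subsystem 5 (A=0.9729): product = 0.8832
A_sys = 0.8832

0.8832


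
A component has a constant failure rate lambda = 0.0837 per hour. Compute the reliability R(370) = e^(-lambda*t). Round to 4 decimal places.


lambda = 0.0837
t = 370
lambda * t = 30.969
R(t) = e^(-30.969)
R(t) = 0.0

0.0


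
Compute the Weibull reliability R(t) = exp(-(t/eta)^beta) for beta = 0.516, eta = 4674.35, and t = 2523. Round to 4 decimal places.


beta = 0.516, eta = 4674.35, t = 2523
t/eta = 2523 / 4674.35 = 0.5398
(t/eta)^beta = 0.5398^0.516 = 0.7275
R(t) = exp(-0.7275)
R(t) = 0.4831

0.4831


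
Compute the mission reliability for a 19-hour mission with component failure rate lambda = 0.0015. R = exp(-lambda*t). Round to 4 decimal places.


lambda = 0.0015
mission_time = 19
lambda * t = 0.0015 * 19 = 0.0285
R = exp(-0.0285)
R = 0.9719

0.9719


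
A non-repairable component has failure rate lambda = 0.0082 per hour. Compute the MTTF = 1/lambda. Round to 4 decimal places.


lambda = 0.0082
MTTF = 1 / 0.0082
MTTF = 121.9512

121.9512


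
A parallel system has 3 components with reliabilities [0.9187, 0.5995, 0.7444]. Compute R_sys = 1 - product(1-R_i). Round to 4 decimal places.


Components: [0.9187, 0.5995, 0.7444]
(1 - 0.9187) = 0.0813, running product = 0.0813
(1 - 0.5995) = 0.4005, running product = 0.0326
(1 - 0.7444) = 0.2556, running product = 0.0083
Product of (1-R_i) = 0.0083
R_sys = 1 - 0.0083 = 0.9917

0.9917


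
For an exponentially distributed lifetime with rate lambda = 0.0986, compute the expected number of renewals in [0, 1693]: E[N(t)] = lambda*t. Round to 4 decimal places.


lambda = 0.0986
t = 1693
E[N(t)] = lambda * t
E[N(t)] = 0.0986 * 1693
E[N(t)] = 166.9298

166.9298


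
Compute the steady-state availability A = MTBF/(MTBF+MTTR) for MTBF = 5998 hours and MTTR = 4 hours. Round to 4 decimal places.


MTBF = 5998
MTTR = 4
MTBF + MTTR = 6002
A = 5998 / 6002
A = 0.9993

0.9993


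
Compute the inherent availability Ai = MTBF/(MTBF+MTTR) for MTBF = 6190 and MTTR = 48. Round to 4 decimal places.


MTBF = 6190
MTTR = 48
MTBF + MTTR = 6238
Ai = 6190 / 6238
Ai = 0.9923

0.9923


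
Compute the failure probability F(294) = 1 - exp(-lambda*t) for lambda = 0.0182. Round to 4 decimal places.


lambda = 0.0182, t = 294
lambda * t = 5.3508
exp(-5.3508) = 0.0047
F(t) = 1 - 0.0047
F(t) = 0.9953

0.9953


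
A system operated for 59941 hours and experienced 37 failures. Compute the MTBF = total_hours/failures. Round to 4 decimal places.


total_hours = 59941
failures = 37
MTBF = 59941 / 37
MTBF = 1620.027

1620.027


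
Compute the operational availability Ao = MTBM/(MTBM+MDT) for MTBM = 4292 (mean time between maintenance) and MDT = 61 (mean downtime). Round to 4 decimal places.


MTBM = 4292
MDT = 61
MTBM + MDT = 4353
Ao = 4292 / 4353
Ao = 0.986

0.986


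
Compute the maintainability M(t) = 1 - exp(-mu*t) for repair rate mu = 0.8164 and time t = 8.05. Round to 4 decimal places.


mu = 0.8164, t = 8.05
mu * t = 0.8164 * 8.05 = 6.572
exp(-6.572) = 0.0014
M(t) = 1 - 0.0014
M(t) = 0.9986

0.9986


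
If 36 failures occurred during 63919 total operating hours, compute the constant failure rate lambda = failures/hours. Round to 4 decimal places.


failures = 36
total_hours = 63919
lambda = 36 / 63919
lambda = 0.0006

0.0006


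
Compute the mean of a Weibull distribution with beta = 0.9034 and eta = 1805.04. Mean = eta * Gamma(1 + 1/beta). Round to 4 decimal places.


beta = 0.9034, eta = 1805.04
1/beta = 1.1069
1 + 1/beta = 2.1069
Gamma(2.1069) = 1.05
Mean = 1805.04 * 1.05
Mean = 1895.3398

1895.3398


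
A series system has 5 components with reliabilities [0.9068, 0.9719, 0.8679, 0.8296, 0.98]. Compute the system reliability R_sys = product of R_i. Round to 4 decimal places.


Components: [0.9068, 0.9719, 0.8679, 0.8296, 0.98]
After component 1 (R=0.9068): product = 0.9068
After component 2 (R=0.9719): product = 0.8813
After component 3 (R=0.8679): product = 0.7649
After component 4 (R=0.8296): product = 0.6346
After component 5 (R=0.98): product = 0.6219
R_sys = 0.6219

0.6219


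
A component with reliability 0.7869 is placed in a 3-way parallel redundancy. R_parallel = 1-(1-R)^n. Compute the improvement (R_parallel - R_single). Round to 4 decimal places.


R_single = 0.7869, n = 3
1 - R_single = 0.2131
(1 - R_single)^n = 0.2131^3 = 0.0097
R_parallel = 1 - 0.0097 = 0.9903
Improvement = 0.9903 - 0.7869
Improvement = 0.2034

0.2034


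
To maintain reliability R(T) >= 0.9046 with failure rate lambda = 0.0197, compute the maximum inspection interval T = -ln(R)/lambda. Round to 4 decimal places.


R_target = 0.9046
lambda = 0.0197
-ln(0.9046) = 0.1003
T = 0.1003 / 0.0197
T = 5.0895

5.0895


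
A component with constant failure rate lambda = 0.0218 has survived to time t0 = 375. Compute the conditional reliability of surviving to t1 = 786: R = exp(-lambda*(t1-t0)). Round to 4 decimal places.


lambda = 0.0218
t0 = 375, t1 = 786
t1 - t0 = 411
lambda * (t1-t0) = 0.0218 * 411 = 8.9598
R = exp(-8.9598)
R = 0.0001

0.0001


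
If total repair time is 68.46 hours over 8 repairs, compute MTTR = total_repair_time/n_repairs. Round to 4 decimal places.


total_repair_time = 68.46
n_repairs = 8
MTTR = 68.46 / 8
MTTR = 8.5575

8.5575


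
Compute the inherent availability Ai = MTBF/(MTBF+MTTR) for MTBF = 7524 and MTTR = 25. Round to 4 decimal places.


MTBF = 7524
MTTR = 25
MTBF + MTTR = 7549
Ai = 7524 / 7549
Ai = 0.9967

0.9967


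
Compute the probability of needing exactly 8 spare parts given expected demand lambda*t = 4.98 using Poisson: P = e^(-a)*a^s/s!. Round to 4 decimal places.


a = 4.98, s = 8
e^(-a) = e^(-4.98) = 0.0069
a^s = 4.98^8 = 378298.607
s! = 40320
P = 0.0069 * 378298.607 / 40320
P = 0.0645

0.0645


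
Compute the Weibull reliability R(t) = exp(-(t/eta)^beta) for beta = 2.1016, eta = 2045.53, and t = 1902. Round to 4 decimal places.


beta = 2.1016, eta = 2045.53, t = 1902
t/eta = 1902 / 2045.53 = 0.9298
(t/eta)^beta = 0.9298^2.1016 = 0.8582
R(t) = exp(-0.8582)
R(t) = 0.4239

0.4239


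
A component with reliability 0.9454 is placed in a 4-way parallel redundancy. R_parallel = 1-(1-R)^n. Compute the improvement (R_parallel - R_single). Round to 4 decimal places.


R_single = 0.9454, n = 4
1 - R_single = 0.0546
(1 - R_single)^n = 0.0546^4 = 0.0
R_parallel = 1 - 0.0 = 1.0
Improvement = 1.0 - 0.9454
Improvement = 0.0546

0.0546


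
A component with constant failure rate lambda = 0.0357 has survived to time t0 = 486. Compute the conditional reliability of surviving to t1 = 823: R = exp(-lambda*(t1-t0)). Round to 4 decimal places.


lambda = 0.0357
t0 = 486, t1 = 823
t1 - t0 = 337
lambda * (t1-t0) = 0.0357 * 337 = 12.0309
R = exp(-12.0309)
R = 0.0

0.0


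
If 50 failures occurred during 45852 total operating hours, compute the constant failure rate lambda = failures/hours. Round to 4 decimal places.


failures = 50
total_hours = 45852
lambda = 50 / 45852
lambda = 0.0011

0.0011


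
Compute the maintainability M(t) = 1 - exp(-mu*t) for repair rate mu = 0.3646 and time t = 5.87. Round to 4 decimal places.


mu = 0.3646, t = 5.87
mu * t = 0.3646 * 5.87 = 2.1402
exp(-2.1402) = 0.1176
M(t) = 1 - 0.1176
M(t) = 0.8824

0.8824


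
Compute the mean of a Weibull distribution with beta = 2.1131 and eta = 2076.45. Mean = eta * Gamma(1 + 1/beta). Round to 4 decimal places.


beta = 2.1131, eta = 2076.45
1/beta = 0.4732
1 + 1/beta = 1.4732
Gamma(1.4732) = 0.8857
Mean = 2076.45 * 0.8857
Mean = 1839.0302

1839.0302


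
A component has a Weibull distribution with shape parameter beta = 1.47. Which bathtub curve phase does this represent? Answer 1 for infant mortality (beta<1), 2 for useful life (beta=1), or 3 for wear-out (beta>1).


beta = 1.47
Compare beta to 1:
beta < 1 => infant mortality (phase 1)
beta = 1 => useful life (phase 2)
beta > 1 => wear-out (phase 3)
Since beta = 1.47, this is wear-out (increasing failure rate)
Phase = 3

3


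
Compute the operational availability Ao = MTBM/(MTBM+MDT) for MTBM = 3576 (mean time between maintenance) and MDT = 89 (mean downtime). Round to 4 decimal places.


MTBM = 3576
MDT = 89
MTBM + MDT = 3665
Ao = 3576 / 3665
Ao = 0.9757

0.9757


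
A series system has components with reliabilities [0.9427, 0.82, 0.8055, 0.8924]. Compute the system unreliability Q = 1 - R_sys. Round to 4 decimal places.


Components: [0.9427, 0.82, 0.8055, 0.8924]
After component 1: product = 0.9427
After component 2: product = 0.773
After component 3: product = 0.6227
After component 4: product = 0.5557
R_sys = 0.5557
Q = 1 - 0.5557 = 0.4443

0.4443


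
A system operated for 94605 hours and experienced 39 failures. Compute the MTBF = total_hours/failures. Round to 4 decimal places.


total_hours = 94605
failures = 39
MTBF = 94605 / 39
MTBF = 2425.7692

2425.7692


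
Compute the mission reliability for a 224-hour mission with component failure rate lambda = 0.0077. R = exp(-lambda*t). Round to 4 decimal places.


lambda = 0.0077
mission_time = 224
lambda * t = 0.0077 * 224 = 1.7248
R = exp(-1.7248)
R = 0.1782

0.1782


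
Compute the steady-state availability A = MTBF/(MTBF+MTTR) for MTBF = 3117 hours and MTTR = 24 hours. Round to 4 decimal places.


MTBF = 3117
MTTR = 24
MTBF + MTTR = 3141
A = 3117 / 3141
A = 0.9924

0.9924
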